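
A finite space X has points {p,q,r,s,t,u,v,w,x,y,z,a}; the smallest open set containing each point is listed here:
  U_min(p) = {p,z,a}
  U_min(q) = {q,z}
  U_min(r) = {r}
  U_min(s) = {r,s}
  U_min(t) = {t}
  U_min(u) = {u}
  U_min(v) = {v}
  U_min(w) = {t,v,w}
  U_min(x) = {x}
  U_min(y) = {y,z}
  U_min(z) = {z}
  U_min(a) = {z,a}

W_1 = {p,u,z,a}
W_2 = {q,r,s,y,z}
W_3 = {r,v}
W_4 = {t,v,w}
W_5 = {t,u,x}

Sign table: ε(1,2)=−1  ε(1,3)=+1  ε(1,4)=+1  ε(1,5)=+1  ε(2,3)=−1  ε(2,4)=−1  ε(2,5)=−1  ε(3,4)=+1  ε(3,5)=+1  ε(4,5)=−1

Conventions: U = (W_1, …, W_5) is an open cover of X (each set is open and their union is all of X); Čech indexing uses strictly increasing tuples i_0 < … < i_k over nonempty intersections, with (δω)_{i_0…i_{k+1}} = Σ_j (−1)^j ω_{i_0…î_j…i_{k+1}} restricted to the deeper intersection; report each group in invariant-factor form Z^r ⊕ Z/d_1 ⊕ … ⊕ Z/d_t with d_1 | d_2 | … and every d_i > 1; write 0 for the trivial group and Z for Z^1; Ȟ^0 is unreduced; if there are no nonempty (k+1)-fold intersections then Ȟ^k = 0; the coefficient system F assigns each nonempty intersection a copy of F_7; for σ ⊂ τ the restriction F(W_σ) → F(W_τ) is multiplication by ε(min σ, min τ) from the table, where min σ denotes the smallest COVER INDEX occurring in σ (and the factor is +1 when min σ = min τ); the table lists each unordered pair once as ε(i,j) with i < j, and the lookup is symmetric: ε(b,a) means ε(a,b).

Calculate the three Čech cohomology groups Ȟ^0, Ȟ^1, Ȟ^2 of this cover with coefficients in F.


Ȟ^0(U;F) ≅ 0, Ȟ^1(U;F) ≅ 0 and Ȟ^2(U;F) ≅ 0

cover nerve:
  W12={z} W15={u} W23={r} W34={v} W45={t}
C dims 5,5; δ0: rk_F7 5
Ȟ^0: (5−5)−0=0 ⇒ 0
Ȟ^1: (5−0)−5=0 ⇒ 0
Ȟ^2: (0−0)−0=0 ⇒ 0


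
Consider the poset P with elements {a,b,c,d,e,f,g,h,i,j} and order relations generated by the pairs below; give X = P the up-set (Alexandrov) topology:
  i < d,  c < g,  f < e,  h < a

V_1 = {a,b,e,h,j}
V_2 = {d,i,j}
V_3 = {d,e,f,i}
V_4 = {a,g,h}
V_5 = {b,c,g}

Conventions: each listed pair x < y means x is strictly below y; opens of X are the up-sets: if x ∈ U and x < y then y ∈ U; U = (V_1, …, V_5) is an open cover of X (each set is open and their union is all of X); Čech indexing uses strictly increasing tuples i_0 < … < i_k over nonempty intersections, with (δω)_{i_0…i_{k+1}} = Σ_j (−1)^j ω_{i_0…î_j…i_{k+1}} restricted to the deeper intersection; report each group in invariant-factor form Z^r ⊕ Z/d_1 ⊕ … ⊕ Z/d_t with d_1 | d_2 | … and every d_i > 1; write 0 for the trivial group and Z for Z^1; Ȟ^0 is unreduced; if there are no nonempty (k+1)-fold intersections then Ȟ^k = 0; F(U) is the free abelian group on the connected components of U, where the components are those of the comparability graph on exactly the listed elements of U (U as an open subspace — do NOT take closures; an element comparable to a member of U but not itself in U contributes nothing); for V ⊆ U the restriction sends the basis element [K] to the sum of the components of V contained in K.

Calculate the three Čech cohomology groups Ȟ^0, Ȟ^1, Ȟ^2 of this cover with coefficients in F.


Ȟ^0(U;F) ≅ Z^6,  Ȟ^1(U;F) ≅ 0,  Ȟ^2(U;F) ≅ 0

intersection data:
  V12={j} V13={e} V14={a,h} V15={b} V23={d,i} V45={g}
components per intersection:
  V1: {a,h} {b} {e} {j}
  V2: {d,i} {j}
  V3: {d,i} {e,f}
  V4: {a,h} {g}
  V5: {b} {c,g}
  V12: {j}
  V13: {e}
  V14: {a,h}
  V15: {b}
  V23: {d,i}
  V45: {g}
C dims 12,6; δ0: rk 6, SNF 1^6
Ȟ^0 = (12 − 6) − 0 = 6, so Ȟ^0 ≅ Z^6
Ȟ^1 = (6 − 0) − 6 = 0, so Ȟ^1 ≅ 0
Ȟ^2 = (0 − 0) − 0 = 0, so Ȟ^2 ≅ 0


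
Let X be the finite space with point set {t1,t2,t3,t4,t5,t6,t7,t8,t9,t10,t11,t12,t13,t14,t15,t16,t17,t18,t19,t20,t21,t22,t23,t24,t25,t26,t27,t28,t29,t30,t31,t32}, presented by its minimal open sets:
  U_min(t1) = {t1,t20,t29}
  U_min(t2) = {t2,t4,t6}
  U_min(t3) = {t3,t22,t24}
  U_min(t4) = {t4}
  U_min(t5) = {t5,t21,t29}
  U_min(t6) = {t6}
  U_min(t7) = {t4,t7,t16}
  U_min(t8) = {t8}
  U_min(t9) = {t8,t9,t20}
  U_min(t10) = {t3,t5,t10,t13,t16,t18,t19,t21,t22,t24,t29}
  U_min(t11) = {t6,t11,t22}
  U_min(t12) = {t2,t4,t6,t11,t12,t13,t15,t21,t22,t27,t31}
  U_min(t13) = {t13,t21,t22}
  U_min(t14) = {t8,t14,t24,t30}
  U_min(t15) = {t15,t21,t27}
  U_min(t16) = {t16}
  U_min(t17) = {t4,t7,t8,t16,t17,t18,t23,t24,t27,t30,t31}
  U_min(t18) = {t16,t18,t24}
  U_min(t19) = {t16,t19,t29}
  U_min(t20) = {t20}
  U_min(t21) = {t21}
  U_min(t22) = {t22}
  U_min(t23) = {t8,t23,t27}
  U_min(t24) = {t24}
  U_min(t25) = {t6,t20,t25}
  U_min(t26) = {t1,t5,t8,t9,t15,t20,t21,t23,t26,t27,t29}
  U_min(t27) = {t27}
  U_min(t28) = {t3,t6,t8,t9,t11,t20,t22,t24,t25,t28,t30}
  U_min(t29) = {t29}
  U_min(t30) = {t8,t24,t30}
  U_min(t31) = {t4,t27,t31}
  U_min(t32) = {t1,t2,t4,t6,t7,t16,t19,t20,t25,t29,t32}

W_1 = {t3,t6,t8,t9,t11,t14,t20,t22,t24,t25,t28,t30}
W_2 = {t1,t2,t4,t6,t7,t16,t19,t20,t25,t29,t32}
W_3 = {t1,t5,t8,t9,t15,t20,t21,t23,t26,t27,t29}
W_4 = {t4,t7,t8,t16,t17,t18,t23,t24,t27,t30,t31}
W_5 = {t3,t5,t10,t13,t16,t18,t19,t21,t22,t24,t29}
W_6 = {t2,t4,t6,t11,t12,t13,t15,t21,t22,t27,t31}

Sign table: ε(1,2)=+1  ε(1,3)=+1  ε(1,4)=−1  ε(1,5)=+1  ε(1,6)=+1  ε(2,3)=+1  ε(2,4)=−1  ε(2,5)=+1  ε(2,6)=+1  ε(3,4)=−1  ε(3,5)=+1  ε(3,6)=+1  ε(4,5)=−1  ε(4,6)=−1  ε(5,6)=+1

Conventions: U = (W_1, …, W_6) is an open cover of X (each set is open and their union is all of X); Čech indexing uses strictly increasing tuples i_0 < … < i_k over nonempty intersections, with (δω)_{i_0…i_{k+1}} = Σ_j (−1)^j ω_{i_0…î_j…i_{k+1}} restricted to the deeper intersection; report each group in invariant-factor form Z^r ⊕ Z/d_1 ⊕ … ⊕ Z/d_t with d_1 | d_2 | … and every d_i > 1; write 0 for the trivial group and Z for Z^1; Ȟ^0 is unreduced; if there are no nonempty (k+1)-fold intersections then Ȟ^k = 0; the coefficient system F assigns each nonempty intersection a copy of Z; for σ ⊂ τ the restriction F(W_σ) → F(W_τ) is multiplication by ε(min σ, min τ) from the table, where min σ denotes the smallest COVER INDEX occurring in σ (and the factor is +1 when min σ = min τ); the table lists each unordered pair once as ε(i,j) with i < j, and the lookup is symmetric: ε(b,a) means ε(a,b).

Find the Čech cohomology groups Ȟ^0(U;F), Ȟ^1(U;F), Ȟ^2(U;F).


Ȟ^0(U;F) ≅ Z; Ȟ^1(U;F) ≅ 0; Ȟ^2(U;F) ≅ Z/2

nerve simplices:
  W12={t6,t20,t25} W13={t8,t9,t20} W14={t8,t24,t30} W15={t3,t22,t24} W16={t6,t11,t22} W23={t1,t20,t29} W24={t4,t7,t16} W25={t16,t19,t29} W26={t2,t4,t6} W34={t8,t23,t27} W35={t5,t21,t29} W36={t15,t21,t27} W45={t16,t18,t24} W46={t4,t27,t31} W56={t13,t21,t22}
  W123={t20} W126={t6} W134={t8} W145={t24} W156={t22} W235={t29} W245={t16} W246={t4} W346={t27} W356={t21}
C dims 6,15,10; δ0: rk 5, SNF 1^5; δ1: rk 10, SNF 1^9·2
degree 0: 6−5−0 = 1 → Ȟ^0 ≅ Z
degree 1: 15−10−5 = 0 → Ȟ^1 ≅ 0
degree 2: 10−0−10 = 0 plus torsion [2] → Ȟ^2 ≅ Z/2


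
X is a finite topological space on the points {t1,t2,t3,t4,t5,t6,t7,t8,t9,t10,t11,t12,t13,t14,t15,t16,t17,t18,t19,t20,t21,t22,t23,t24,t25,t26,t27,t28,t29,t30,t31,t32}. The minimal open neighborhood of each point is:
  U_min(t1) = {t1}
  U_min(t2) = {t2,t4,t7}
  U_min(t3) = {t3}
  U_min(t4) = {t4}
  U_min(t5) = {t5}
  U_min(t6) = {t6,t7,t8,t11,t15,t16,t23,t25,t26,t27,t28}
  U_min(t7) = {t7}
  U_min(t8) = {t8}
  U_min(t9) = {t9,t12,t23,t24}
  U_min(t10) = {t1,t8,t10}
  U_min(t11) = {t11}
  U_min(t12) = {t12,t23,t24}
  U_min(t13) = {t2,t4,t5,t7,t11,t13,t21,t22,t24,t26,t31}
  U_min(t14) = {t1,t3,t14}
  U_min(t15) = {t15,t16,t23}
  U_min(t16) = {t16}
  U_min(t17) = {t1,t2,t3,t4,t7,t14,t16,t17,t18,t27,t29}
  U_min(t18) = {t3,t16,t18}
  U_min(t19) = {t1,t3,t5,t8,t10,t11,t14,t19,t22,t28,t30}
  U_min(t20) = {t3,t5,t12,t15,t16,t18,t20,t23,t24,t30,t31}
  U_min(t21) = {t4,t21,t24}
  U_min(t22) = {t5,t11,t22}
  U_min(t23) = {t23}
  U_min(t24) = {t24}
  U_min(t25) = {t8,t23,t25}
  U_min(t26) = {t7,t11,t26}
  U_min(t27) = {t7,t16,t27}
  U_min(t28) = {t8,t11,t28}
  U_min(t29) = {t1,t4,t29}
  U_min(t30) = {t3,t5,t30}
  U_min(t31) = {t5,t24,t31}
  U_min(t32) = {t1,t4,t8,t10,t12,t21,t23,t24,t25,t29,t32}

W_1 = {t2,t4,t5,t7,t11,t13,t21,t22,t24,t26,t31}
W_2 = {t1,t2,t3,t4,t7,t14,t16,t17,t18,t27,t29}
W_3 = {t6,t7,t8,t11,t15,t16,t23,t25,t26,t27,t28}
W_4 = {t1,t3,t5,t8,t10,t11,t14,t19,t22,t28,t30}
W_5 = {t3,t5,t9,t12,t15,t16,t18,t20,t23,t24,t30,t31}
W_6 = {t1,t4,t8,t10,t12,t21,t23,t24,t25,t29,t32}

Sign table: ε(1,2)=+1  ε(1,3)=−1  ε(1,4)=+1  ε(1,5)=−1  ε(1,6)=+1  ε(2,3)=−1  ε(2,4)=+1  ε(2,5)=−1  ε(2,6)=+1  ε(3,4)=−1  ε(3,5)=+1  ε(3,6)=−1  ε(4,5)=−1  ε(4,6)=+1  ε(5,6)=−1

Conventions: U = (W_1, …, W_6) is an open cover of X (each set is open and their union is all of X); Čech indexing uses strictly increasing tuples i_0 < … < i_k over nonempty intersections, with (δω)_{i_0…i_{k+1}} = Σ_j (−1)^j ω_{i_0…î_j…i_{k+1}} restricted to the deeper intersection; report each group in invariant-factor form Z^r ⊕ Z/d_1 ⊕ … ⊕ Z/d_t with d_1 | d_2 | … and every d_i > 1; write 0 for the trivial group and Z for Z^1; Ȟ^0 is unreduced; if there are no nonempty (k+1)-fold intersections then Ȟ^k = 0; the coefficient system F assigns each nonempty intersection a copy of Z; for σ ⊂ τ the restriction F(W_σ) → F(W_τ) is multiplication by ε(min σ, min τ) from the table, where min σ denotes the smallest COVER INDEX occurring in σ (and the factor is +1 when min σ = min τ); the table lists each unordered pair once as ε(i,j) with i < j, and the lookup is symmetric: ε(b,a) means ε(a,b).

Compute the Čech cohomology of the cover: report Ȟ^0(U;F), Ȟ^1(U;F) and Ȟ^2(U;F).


Ȟ^0(U;F) ≅ Z; Ȟ^1(U;F) ≅ 0; Ȟ^2(U;F) ≅ Z/2

nonempty overlaps:
  W12={t2,t4,t7} W13={t7,t11,t26} W14={t5,t11,t22} W15={t5,t24,t31} W16={t4,t21,t24} W23={t7,t16,t27} W24={t1,t3,t14} W25={t3,t16,t18} W26={t1,t4,t29} W34={t8,t11,t28} W35={t15,t16,t23} W36={t8,t23,t25} W45={t3,t5,t30} W46={t1,t8,t10} W56={t12,t23,t24}
  W123={t7} W126={t4} W134={t11} W145={t5} W156={t24} W235={t16} W245={t3} W246={t1} W346={t8} W356={t23}
C dims 6,15,10; δ0: rk 5, SNF 1^5; δ1: rk 10, SNF 1^9·2
degree 0: 6−5−0 = 1 → Ȟ^0 ≅ Z
degree 1: 15−10−5 = 0 → Ȟ^1 ≅ 0
degree 2: 10−0−10 = 0 plus torsion [2] → Ȟ^2 ≅ Z/2


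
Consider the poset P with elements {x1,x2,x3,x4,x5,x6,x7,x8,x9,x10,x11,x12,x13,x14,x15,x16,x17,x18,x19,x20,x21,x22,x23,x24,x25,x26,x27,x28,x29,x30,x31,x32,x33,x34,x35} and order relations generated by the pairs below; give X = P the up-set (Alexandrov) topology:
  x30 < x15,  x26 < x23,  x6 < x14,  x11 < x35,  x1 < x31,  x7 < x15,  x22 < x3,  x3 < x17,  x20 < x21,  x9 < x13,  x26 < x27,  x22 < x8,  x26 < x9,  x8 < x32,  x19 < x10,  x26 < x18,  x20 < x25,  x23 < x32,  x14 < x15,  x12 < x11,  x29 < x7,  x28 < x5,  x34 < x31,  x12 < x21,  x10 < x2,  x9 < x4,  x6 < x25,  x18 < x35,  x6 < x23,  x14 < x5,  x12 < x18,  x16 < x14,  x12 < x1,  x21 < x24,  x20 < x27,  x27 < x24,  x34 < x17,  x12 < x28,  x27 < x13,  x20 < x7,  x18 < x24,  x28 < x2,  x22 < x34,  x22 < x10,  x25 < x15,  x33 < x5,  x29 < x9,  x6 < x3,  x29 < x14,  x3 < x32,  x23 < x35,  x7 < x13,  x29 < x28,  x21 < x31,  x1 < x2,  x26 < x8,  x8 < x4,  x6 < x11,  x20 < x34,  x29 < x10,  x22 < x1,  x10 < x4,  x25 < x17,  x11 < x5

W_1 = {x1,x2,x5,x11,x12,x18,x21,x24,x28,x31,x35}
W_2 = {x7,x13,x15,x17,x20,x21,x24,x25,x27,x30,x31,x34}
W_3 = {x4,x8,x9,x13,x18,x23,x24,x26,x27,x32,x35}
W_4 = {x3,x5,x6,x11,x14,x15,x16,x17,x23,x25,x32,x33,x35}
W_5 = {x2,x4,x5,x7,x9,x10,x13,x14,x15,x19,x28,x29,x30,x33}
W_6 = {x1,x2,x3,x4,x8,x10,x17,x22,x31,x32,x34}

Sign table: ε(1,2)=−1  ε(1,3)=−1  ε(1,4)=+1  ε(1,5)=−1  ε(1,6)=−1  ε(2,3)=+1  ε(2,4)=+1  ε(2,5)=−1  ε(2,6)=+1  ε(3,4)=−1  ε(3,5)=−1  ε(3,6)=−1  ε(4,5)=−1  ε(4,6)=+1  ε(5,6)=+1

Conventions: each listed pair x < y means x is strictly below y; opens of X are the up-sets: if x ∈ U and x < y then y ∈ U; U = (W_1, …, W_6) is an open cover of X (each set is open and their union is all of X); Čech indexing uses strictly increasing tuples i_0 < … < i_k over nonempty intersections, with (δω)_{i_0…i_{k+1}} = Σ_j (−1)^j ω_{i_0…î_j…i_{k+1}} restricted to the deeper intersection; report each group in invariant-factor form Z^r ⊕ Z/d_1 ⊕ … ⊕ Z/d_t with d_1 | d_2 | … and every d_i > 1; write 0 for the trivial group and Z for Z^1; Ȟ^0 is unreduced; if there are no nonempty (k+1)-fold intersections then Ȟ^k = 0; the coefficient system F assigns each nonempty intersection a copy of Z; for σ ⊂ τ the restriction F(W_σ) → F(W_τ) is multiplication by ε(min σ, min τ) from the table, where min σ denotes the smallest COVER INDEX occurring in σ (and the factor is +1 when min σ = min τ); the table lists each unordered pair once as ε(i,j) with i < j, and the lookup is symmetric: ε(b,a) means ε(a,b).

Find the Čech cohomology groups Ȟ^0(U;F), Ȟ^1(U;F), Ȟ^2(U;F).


Ȟ^0(U;F) ≅ 0,  Ȟ^1(U;F) ≅ Z/2,  Ȟ^2(U;F) ≅ Z

nerve of the cover:
  W12={x21,x24,x31} W13={x18,x24,x35} W14={x5,x11,x35} W15={x2,x5,x28} W16={x1,x2,x31} W23={x13,x24,x27} W24={x15,x17,x25} W25={x7,x13,x15,x30} W26={x17,x31,x34} W34={x23,x32,x35} W35={x4,x9,x13} W36={x4,x8,x32} W45={x5,x14,x15,x33} W46={x3,x17,x32} W56={x2,x4,x10}
  W123={x24} W126={x31} W134={x35} W145={x5} W156={x2} W235={x13} W245={x15} W246={x17} W346={x32} W356={x4}
C dims 6,15,10; δ0: rk 6, SNF 1^5·2; δ1: rk 9, SNF 1^9
Ȟ^0 = (6 − 6) − 0 = 0, so Ȟ^0 ≅ 0
Ȟ^1 = (15 − 9) − 6 = 0 plus torsion [2], so Ȟ^1 ≅ Z/2
Ȟ^2 = (10 − 0) − 9 = 1, so Ȟ^2 ≅ Z


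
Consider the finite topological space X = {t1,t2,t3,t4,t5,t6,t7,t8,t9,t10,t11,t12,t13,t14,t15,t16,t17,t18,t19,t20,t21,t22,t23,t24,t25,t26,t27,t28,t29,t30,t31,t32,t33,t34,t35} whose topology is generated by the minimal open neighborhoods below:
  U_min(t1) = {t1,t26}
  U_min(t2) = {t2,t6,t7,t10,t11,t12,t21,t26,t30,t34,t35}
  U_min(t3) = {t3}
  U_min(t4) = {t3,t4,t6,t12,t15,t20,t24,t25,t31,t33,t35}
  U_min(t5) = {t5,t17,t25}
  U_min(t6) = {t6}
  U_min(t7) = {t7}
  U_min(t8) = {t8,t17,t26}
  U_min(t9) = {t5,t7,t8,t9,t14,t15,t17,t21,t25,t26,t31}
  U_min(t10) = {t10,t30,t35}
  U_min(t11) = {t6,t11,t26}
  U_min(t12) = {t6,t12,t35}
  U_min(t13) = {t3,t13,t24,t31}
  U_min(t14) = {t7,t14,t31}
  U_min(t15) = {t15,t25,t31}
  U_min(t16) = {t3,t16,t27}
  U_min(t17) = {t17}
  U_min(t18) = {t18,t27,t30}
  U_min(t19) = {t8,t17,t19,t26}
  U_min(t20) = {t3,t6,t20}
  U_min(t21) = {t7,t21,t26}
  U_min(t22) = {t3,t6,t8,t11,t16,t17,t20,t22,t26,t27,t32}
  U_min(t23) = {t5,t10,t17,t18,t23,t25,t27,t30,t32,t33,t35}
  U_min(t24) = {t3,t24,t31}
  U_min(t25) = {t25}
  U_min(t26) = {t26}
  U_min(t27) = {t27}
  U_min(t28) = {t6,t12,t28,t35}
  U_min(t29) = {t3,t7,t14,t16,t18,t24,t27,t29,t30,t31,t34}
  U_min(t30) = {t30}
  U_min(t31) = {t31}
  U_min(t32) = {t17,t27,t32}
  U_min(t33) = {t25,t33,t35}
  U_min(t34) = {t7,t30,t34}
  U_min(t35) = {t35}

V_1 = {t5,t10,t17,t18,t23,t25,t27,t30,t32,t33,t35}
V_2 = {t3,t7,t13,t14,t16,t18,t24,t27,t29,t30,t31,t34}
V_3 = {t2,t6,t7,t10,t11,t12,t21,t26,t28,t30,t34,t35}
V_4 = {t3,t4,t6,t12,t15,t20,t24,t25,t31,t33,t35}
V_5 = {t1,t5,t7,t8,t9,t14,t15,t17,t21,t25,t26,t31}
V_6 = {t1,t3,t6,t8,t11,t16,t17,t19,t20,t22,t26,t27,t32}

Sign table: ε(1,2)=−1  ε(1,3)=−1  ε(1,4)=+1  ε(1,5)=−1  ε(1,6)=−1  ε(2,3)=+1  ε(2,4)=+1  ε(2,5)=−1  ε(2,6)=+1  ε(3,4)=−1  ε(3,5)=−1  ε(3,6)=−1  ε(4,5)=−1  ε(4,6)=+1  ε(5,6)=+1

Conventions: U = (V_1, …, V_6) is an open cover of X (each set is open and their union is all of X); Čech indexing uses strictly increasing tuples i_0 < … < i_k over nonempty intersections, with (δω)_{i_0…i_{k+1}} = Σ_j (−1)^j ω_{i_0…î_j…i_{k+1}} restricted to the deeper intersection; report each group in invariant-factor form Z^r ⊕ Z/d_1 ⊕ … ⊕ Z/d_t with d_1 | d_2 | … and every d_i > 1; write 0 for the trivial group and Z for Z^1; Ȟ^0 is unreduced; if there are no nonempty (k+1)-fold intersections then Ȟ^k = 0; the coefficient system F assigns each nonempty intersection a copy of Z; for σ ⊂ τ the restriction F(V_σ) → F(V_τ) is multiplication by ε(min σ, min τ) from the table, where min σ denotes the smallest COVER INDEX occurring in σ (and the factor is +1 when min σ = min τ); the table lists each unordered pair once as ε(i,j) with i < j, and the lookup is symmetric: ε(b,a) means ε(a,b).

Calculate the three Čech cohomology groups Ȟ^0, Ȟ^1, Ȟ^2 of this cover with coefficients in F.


cover nerve:
  V12={t18,t27,t30} V13={t10,t30,t35} V14={t25,t33,t35} V15={t5,t17,t25} V16={t17,t27,t32} V23={t7,t30,t34} V24={t3,t24,t31} V25={t7,t14,t31} V26={t3,t16,t27} V34={t6,t12,t35} V35={t7,t21,t26} V36={t6,t11,t26} V45={t15,t25,t31} V46={t3,t6,t20} V56={t1,t8,t17,t26}
  V123={t30} V126={t27} V134={t35} V145={t25} V156={t17} V235={t7} V245={t31} V246={t3} V346={t6} V356={t26}
C dims 6,15,10; δ0: rk 6, SNF 1^5·2; δ1: rk 9, SNF 1^9
Ȟ^0: (6−6)−0=0 ⇒ 0
Ȟ^1: (15−9)−6=0 plus torsion [2] ⇒ Z/2
Ȟ^2: (10−0)−9=1 ⇒ Z

Ȟ^0 = 0,  Ȟ^1 = Z/2,  Ȟ^2 = Z


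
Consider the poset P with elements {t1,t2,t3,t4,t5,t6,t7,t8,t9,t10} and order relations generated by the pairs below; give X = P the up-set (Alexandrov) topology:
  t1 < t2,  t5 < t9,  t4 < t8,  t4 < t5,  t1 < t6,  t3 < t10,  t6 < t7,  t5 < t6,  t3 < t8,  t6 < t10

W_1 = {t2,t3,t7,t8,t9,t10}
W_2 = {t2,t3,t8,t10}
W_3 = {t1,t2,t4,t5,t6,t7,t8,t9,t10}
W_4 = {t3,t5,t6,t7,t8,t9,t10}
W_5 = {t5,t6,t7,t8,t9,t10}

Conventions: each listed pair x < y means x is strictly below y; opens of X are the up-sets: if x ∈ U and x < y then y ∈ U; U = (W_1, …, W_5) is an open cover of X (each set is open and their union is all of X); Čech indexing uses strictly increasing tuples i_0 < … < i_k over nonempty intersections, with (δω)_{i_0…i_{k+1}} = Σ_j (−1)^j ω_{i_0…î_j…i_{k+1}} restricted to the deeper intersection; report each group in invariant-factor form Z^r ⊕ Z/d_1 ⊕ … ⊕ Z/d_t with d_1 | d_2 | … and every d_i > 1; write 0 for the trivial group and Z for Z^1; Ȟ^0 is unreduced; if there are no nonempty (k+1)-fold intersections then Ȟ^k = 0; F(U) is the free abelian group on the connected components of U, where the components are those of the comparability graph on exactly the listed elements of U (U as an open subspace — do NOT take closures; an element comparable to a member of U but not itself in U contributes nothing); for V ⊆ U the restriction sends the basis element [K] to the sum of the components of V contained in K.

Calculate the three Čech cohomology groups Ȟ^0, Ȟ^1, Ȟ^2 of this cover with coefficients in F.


Ȟ^0 = Z,  Ȟ^1 = Z,  Ȟ^2 = 0

nerve of the cover:
  W12={t2,t3,t8,t10} W13={t2,t7,t8,t9,t10} W14={t3,t7,t8,t9,t10} W15={t7,t8,t9,t10} W23={t2,t8,t10} W24={t3,t8,t10} W25={t8,t10} W34={t5,t6,t7,t8,t9,t10} W35={t5,t6,t7,t8,t9,t10} W45={t5,t6,t7,t8,t9,t10}
  W123={t2,t8,t10} W124={t3,t8,t10} W125={t8,t10} W134={t7,t8,t9,t10} W135={t7,t8,t9,t10} W145={t7,t8,t9,t10} W234={t8,t10} W235={t8,t10} W245={t8,t10} W345={t5,t6,t7,t8,t9,t10}
  W1234={t8,t10} W1235={t8,t10} W1245={t8,t10} W1345={t7,t8,t9,t10} W2345={t8,t10}
  W12345={t8,t10}
components per intersection:
  W1: {t2} {t3,t8,t10} {t7} {t9}
  W2: {t2} {t3,t8,t10}
  W3: {t1,t2,t4,t5,t6,t7,t8,t9,t10}
  W4: {t3,t5,t6,t7,t8,t9,t10}
  W5: {t5,t6,t7,t9,t10} {t8}
  W12: {t2} {t3,t8,t10}
  W13: {t2} {t7} {t8} {t9} {t10}
  W14: {t3,t8,t10} {t7} {t9}
  W15: {t7} {t8} {t9} {t10}
  W23: {t2} {t8} {t10}
  W24: {t3,t8,t10}
  W25: {t8} {t10}
  W34: {t5,t6,t7,t9,t10} {t8}
  W35: {t5,t6,t7,t9,t10} {t8}
  W45: {t5,t6,t7,t9,t10} {t8}
  W123: {t2} {t8} {t10}
  W124: {t3,t8,t10}
  W125: {t8} {t10}
  W134: {t7} {t8} {t9} {t10}
  W135: {t7} {t8} {t9} {t10}
  W145: {t7} {t8} {t9} {t10}
  W234: {t8} {t10}
  W235: {t8} {t10}
  W245: {t8} {t10}
  W345: {t5,t6,t7,t9,t10} {t8}
  W1234: {t8} {t10}
  W1235: {t8} {t10}
  W1245: {t8} {t10}
  W1345: {t7} {t8} {t9} {t10}
  W2345: {t8} {t10}
  W12345: {t8} {t10}
C dims 10,26,26,12; δ0: rk 9, SNF 1^9; δ1: rk 16, SNF 1^16; δ2: rk 10, SNF 1^10
Ȟ^0 = (10 − 9) − 0 = 1, so Ȟ^0 ≅ Z
Ȟ^1 = (26 − 16) − 9 = 1, so Ȟ^1 ≅ Z
Ȟ^2 = (26 − 10) − 16 = 0, so Ȟ^2 ≅ 0


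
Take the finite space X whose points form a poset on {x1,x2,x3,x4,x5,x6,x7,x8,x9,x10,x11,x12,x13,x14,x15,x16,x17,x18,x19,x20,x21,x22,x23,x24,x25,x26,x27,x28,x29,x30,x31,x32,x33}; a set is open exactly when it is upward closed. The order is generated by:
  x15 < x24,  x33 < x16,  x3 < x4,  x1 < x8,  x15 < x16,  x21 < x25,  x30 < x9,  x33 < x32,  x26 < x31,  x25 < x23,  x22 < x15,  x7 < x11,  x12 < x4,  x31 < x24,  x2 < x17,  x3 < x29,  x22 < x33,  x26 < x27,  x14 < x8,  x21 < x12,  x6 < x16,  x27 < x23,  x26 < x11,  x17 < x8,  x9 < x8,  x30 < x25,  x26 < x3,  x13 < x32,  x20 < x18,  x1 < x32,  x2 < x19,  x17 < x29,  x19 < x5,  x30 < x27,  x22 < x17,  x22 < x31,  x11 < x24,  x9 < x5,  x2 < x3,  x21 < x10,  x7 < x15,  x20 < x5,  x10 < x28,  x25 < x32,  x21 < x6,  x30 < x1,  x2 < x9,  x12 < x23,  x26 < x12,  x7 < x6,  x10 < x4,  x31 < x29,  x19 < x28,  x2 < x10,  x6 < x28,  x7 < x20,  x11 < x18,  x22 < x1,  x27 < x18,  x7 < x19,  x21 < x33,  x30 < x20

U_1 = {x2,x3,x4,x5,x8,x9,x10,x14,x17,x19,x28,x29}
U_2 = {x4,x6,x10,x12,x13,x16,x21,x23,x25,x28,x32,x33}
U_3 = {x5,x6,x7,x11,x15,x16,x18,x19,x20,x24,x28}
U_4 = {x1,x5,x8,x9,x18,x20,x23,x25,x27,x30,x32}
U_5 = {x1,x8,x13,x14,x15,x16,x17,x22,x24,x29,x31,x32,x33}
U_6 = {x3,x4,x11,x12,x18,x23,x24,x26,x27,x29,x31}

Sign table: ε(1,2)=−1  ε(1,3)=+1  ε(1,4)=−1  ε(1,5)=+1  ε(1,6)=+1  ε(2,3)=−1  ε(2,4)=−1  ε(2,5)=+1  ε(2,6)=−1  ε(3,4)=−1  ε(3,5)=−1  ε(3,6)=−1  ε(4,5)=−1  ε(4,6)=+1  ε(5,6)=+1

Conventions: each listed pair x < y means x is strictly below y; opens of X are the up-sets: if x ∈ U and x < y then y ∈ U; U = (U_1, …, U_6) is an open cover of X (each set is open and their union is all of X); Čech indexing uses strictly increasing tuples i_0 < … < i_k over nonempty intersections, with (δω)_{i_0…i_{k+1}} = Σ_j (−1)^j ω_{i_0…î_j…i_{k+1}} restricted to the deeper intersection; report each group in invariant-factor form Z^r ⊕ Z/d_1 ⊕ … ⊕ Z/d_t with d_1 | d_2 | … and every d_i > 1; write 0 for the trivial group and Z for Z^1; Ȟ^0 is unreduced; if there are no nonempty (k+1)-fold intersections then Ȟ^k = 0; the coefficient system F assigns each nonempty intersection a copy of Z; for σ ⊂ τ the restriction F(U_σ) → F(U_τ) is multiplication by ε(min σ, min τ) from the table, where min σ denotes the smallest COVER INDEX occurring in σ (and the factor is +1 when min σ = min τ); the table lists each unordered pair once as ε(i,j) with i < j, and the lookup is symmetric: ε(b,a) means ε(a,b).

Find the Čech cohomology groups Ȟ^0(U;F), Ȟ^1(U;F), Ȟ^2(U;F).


Ȟ^0(U;F) ≅ 0; Ȟ^1(U;F) ≅ Z/2; Ȟ^2(U;F) ≅ Z

nonempty intersections:
  U12={x4,x10,x28} U13={x5,x19,x28} U14={x5,x8,x9} U15={x8,x14,x17,x29} U16={x3,x4,x29} U23={x6,x16,x28} U24={x23,x25,x32} U25={x13,x16,x32,x33} U26={x4,x12,x23} U34={x5,x18,x20} U35={x15,x16,x24} U36={x11,x18,x24} U45={x1,x8,x32} U46={x18,x23,x27} U56={x24,x29,x31}
  U123={x28} U126={x4} U134={x5} U145={x8} U156={x29} U235={x16} U245={x32} U246={x23} U346={x18} U356={x24}
C dims 6,15,10; δ0: rk 6, SNF 1^5·2; δ1: rk 9, SNF 1^9
Ȟ^0: (6−6)−0=0 ⇒ 0
Ȟ^1: (15−9)−6=0 plus torsion [2] ⇒ Z/2
Ȟ^2: (10−0)−9=1 ⇒ Z


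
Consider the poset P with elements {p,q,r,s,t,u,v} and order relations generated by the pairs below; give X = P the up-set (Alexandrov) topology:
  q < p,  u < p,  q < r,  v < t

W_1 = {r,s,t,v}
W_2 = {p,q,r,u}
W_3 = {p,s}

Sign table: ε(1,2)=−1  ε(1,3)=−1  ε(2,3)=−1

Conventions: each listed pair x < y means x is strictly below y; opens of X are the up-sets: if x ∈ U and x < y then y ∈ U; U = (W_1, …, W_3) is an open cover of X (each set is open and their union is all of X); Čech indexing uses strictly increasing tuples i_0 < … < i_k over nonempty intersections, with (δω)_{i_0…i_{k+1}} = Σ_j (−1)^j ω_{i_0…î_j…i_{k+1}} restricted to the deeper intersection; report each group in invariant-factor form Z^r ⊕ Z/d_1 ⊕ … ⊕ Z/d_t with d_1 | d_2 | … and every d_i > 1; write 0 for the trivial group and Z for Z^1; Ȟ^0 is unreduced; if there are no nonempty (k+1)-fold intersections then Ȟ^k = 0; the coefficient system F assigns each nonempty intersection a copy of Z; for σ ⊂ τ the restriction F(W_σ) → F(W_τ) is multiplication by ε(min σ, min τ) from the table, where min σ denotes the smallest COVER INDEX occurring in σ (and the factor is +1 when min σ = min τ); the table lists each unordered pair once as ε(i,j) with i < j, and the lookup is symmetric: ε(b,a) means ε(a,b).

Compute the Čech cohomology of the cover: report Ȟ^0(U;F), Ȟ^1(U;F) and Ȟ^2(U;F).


nonempty overlaps:
  W12={r} W13={s} W23={p}
C dims 3,3; δ0: rk 3, SNF 1^2·2
degree 0: 3−3−0 = 0 → Ȟ^0 ≅ 0
degree 1: 3−0−3 = 0 plus torsion [2] → Ȟ^1 ≅ Z/2
degree 2: 0−0−0 = 0 → Ȟ^2 ≅ 0

Ȟ^0 = 0, Ȟ^1 = Z/2 and Ȟ^2 = 0


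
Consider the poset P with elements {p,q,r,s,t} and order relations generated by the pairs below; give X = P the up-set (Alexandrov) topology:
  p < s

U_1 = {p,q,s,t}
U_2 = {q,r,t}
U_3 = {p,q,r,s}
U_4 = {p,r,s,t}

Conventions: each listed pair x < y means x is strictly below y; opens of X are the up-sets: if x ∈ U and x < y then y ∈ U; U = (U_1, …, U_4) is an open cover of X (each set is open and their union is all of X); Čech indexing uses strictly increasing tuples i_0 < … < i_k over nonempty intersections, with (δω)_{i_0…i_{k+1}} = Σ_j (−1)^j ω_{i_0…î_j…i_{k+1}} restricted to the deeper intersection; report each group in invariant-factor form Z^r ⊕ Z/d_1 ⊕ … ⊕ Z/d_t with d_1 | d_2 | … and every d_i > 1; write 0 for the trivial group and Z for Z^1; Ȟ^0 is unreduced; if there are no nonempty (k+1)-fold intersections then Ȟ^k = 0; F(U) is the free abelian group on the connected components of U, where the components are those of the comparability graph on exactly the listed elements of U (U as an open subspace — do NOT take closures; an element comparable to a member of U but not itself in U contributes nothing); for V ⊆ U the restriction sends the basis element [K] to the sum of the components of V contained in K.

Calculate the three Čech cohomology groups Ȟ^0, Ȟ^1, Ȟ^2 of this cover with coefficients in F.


nonempty overlaps:
  U12={q,t} U13={p,q,s} U14={p,s,t} U23={q,r} U24={r,t} U34={p,r,s}
  U123={q} U124={t} U134={p,s} U234={r}
components per intersection:
  U1: {p,s} {q} {t}
  U2: {q} {r} {t}
  U3: {p,s} {q} {r}
  U4: {p,s} {r} {t}
  U12: {q} {t}
  U13: {p,s} {q}
  U14: {p,s} {t}
  U23: {q} {r}
  U24: {r} {t}
  U34: {p,s} {r}
  U123: {q}
  U124: {t}
  U134: {p,s}
  U234: {r}
C dims 12,12,4; δ0: rk 8, SNF 1^8; δ1: rk 4, SNF 1^4
degree 0: 12−8−0 = 4 → Ȟ^0 ≅ Z^4
degree 1: 12−4−8 = 0 → Ȟ^1 ≅ 0
degree 2: 4−0−4 = 0 → Ȟ^2 ≅ 0

Ȟ^0 = Z^4; Ȟ^1 = 0; Ȟ^2 = 0


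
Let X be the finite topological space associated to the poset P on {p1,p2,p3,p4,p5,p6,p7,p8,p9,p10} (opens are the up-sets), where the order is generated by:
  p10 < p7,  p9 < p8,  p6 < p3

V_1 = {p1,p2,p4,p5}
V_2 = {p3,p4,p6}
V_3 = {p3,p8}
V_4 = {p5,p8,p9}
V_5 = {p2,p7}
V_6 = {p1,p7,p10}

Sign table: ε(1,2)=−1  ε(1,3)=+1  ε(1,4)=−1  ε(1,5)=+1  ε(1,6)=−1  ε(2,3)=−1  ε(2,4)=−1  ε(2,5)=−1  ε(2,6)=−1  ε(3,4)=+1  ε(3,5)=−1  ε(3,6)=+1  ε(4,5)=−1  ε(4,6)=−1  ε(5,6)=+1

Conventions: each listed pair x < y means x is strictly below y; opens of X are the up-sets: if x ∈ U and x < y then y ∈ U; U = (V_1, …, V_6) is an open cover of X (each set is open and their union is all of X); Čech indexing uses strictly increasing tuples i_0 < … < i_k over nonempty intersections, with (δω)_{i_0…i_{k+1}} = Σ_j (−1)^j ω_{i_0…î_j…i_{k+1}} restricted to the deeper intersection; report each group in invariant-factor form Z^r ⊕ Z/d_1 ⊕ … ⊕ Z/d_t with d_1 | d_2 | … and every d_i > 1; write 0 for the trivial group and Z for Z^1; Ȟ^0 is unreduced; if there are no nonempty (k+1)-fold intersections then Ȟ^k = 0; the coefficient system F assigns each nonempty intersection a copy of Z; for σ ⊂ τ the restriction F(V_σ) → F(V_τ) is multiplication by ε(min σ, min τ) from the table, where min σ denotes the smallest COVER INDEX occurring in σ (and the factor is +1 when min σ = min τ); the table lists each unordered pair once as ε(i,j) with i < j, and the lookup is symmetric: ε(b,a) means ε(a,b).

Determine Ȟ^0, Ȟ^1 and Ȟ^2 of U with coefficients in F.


nerve of the cover:
  V12={p4} V14={p5} V15={p2} V16={p1} V23={p3} V34={p8} V56={p7}
C dims 6,7; δ0: rk 6, SNF 1^5·2
Ȟ^0 = (6 − 6) − 0 = 0, so Ȟ^0 ≅ 0
Ȟ^1 = (7 − 0) − 6 = 1 plus torsion [2], so Ȟ^1 ≅ Z ⊕ Z/2
Ȟ^2 = (0 − 0) − 0 = 0, so Ȟ^2 ≅ 0

Ȟ^0(U;F) ≅ 0, Ȟ^1(U;F) ≅ Z ⊕ Z/2 and Ȟ^2(U;F) ≅ 0


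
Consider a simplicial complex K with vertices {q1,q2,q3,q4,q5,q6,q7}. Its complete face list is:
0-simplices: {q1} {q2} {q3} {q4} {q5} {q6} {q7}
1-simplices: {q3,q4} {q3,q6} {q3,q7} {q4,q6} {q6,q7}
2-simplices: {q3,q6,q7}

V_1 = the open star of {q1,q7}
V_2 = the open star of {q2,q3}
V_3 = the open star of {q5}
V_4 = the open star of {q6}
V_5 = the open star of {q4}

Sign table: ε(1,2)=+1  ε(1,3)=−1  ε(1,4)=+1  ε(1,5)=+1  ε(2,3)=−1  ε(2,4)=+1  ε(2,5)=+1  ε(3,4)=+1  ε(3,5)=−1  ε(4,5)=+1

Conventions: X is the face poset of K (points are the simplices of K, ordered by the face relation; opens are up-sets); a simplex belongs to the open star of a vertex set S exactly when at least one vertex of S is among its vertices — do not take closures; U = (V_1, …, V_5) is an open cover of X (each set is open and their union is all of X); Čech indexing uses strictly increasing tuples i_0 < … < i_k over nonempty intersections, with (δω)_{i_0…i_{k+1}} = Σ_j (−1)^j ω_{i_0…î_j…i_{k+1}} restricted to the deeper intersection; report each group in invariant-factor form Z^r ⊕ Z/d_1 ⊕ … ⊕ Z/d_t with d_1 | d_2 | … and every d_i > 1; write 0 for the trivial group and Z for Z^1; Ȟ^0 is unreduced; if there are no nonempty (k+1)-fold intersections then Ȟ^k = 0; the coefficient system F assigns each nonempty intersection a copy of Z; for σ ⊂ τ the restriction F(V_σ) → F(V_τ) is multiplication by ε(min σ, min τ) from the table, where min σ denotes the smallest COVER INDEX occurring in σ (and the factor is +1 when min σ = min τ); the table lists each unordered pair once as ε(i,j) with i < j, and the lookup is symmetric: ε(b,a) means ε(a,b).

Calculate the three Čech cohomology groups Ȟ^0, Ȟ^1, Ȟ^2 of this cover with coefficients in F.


Ȟ^0(U;F) ≅ Z^2, Ȟ^1(U;F) ≅ Z, Ȟ^2(U;F) ≅ 0

intersection data:
  V1={{q1},{q7},{q3,q7},{q6,q7},{q3,q6,q7}} V2={{q2},{q3},{q3,q4},{q3,q6},{q3,q7},{q3,q6,q7}} V3={{q5}} V4={{q6},{q3,q6},{q4,q6},{q6,q7},{q3,q6,q7}} V5={{q4},{q3,q4},{q4,q6}}
  V12={{q3,q7},{q3,q6,q7}} V14={{q6,q7},{q3,q6,q7}} V24={{q3,q6},{q3,q6,q7}} V25={{q3,q4}} V45={{q4,q6}}
  V124={{q3,q6,q7}}
C dims 5,5,1; δ0: rk 3, SNF 1^3; δ1: rk 1, SNF 1^1
Ȟ^0 = (5 − 3) − 0 = 2, so Ȟ^0 ≅ Z^2
Ȟ^1 = (5 − 1) − 3 = 1, so Ȟ^1 ≅ Z
Ȟ^2 = (1 − 0) − 1 = 0, so Ȟ^2 ≅ 0


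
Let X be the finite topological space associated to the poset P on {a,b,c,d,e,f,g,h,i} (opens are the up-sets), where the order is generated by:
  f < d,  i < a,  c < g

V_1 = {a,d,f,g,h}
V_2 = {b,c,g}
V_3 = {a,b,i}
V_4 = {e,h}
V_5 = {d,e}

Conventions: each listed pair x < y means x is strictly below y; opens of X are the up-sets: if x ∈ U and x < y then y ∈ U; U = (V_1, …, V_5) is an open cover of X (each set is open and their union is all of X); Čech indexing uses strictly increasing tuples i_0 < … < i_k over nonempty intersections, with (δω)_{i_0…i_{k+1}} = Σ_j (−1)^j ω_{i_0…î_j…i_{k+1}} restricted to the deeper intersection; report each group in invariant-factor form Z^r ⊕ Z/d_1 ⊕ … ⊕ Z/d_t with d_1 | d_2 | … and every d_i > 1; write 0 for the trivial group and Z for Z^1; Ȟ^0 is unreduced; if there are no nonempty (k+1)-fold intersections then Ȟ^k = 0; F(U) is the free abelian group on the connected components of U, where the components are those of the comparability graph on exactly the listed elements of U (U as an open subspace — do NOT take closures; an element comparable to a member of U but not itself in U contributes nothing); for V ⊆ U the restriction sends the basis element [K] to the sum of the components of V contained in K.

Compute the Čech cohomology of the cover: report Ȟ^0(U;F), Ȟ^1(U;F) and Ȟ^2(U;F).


nerve of the cover:
  V12={g} V13={a} V14={h} V15={d} V23={b} V45={e}
components per intersection:
  V1: {a} {d,f} {g} {h}
  V2: {b} {c,g}
  V3: {a,i} {b}
  V4: {e} {h}
  V5: {d} {e}
  V12: {g}
  V13: {a}
  V14: {h}
  V15: {d}
  V23: {b}
  V45: {e}
C dims 12,6; δ0: rk 6, SNF 1^6
Ȟ^0 = (12 − 6) − 0 = 6, so Ȟ^0 ≅ Z^6
Ȟ^1 = (6 − 0) − 6 = 0, so Ȟ^1 ≅ 0
Ȟ^2 = (0 − 0) − 0 = 0, so Ȟ^2 ≅ 0

Ȟ^0 = Z^6; Ȟ^1 = 0; Ȟ^2 = 0


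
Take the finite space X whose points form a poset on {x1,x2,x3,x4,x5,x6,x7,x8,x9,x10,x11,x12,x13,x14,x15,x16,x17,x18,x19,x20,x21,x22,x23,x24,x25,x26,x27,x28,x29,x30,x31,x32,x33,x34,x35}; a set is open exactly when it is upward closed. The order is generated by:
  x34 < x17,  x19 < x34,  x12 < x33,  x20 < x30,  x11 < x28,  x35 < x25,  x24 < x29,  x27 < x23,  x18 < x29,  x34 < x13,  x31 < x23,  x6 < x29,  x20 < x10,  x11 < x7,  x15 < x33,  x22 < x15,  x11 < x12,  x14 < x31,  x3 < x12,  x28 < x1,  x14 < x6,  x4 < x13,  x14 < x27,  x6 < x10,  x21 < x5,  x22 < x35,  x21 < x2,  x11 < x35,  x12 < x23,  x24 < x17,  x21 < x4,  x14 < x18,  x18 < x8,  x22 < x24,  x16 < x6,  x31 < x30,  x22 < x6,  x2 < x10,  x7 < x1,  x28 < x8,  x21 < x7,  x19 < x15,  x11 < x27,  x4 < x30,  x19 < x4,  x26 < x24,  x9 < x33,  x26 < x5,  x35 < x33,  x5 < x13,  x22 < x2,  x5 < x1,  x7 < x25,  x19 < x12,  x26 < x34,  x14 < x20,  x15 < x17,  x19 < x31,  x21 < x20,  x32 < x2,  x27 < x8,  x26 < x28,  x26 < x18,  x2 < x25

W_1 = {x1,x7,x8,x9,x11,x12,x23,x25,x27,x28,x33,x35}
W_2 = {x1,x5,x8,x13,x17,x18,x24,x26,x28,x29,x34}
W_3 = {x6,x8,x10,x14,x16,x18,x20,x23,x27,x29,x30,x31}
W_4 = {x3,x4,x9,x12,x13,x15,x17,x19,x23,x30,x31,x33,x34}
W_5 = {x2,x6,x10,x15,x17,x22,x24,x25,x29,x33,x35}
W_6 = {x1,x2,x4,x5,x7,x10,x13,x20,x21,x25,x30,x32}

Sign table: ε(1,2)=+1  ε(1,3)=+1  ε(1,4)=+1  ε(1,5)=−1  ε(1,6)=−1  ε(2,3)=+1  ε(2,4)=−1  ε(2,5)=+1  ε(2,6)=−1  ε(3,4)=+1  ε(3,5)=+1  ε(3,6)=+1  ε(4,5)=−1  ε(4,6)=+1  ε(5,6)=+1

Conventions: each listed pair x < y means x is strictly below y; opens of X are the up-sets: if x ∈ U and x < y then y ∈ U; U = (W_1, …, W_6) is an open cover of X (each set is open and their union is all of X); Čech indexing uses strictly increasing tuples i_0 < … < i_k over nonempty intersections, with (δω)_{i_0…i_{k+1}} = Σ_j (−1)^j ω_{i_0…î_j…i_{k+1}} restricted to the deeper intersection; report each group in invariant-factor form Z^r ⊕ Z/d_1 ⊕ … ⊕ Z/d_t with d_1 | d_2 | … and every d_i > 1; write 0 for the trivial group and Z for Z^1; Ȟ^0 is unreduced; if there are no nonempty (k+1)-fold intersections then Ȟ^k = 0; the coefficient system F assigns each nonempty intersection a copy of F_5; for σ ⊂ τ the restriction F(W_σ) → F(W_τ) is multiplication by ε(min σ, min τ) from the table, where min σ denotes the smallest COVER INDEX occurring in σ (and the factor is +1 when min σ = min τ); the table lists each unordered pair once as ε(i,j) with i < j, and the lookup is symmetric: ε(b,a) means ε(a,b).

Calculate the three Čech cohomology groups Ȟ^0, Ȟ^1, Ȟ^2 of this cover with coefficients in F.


cover nerve:
  W12={x1,x8,x28} W13={x8,x23,x27} W14={x9,x12,x23,x33} W15={x25,x33,x35} W16={x1,x7,x25} W23={x8,x18,x29} W24={x13,x17,x34} W25={x17,x24,x29} W26={x1,x5,x13} W34={x23,x30,x31} W35={x6,x10,x29} W36={x10,x20,x30} W45={x15,x17,x33} W46={x4,x13,x30} W56={x2,x10,x25}
  W123={x8} W126={x1} W134={x23} W145={x33} W156={x25} W235={x29} W245={x17} W246={x13} W346={x30} W356={x10}
C dims 6,15,10; δ0: rk_F5 6; δ1: rk_F5 9
Ȟ^0: (6−6)−0=0 ⇒ 0
Ȟ^1: (15−9)−6=0 ⇒ 0
Ȟ^2: (10−0)−9=1 ⇒ Z/5

Ȟ^0 ≅ 0,  Ȟ^1 ≅ 0,  Ȟ^2 ≅ Z/5


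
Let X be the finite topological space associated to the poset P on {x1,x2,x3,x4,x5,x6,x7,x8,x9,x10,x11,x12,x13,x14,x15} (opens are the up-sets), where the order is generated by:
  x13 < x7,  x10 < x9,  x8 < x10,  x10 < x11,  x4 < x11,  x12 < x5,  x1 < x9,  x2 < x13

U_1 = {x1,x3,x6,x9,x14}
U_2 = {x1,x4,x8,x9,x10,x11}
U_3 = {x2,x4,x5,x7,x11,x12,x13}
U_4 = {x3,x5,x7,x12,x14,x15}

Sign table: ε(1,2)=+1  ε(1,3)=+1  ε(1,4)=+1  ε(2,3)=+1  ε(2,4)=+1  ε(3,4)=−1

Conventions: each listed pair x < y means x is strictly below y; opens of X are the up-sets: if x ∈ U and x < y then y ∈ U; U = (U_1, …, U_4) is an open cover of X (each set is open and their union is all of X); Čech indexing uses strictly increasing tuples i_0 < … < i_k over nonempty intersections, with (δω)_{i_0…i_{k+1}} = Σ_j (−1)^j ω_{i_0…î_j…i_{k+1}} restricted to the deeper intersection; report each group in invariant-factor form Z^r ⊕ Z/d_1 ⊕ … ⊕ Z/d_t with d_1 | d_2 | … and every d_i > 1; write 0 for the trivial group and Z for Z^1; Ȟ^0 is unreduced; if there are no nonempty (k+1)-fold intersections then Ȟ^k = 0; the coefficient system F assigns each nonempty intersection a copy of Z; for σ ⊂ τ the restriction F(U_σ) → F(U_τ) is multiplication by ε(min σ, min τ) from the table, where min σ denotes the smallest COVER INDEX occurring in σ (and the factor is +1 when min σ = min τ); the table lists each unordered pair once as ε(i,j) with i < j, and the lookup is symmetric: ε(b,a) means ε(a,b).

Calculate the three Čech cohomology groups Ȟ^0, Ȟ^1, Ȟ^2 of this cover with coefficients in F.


Ȟ^0 = 0; Ȟ^1 = Z/2; Ȟ^2 = 0

nerve simplices:
  U12={x1,x9} U14={x3,x14} U23={x4,x11} U34={x5,x7,x12}
C dims 4,4; δ0: rk 4, SNF 1^3·2
degree 0: 4−4−0 = 0 → Ȟ^0 ≅ 0
degree 1: 4−0−4 = 0 plus torsion [2] → Ȟ^1 ≅ Z/2
degree 2: 0−0−0 = 0 → Ȟ^2 ≅ 0


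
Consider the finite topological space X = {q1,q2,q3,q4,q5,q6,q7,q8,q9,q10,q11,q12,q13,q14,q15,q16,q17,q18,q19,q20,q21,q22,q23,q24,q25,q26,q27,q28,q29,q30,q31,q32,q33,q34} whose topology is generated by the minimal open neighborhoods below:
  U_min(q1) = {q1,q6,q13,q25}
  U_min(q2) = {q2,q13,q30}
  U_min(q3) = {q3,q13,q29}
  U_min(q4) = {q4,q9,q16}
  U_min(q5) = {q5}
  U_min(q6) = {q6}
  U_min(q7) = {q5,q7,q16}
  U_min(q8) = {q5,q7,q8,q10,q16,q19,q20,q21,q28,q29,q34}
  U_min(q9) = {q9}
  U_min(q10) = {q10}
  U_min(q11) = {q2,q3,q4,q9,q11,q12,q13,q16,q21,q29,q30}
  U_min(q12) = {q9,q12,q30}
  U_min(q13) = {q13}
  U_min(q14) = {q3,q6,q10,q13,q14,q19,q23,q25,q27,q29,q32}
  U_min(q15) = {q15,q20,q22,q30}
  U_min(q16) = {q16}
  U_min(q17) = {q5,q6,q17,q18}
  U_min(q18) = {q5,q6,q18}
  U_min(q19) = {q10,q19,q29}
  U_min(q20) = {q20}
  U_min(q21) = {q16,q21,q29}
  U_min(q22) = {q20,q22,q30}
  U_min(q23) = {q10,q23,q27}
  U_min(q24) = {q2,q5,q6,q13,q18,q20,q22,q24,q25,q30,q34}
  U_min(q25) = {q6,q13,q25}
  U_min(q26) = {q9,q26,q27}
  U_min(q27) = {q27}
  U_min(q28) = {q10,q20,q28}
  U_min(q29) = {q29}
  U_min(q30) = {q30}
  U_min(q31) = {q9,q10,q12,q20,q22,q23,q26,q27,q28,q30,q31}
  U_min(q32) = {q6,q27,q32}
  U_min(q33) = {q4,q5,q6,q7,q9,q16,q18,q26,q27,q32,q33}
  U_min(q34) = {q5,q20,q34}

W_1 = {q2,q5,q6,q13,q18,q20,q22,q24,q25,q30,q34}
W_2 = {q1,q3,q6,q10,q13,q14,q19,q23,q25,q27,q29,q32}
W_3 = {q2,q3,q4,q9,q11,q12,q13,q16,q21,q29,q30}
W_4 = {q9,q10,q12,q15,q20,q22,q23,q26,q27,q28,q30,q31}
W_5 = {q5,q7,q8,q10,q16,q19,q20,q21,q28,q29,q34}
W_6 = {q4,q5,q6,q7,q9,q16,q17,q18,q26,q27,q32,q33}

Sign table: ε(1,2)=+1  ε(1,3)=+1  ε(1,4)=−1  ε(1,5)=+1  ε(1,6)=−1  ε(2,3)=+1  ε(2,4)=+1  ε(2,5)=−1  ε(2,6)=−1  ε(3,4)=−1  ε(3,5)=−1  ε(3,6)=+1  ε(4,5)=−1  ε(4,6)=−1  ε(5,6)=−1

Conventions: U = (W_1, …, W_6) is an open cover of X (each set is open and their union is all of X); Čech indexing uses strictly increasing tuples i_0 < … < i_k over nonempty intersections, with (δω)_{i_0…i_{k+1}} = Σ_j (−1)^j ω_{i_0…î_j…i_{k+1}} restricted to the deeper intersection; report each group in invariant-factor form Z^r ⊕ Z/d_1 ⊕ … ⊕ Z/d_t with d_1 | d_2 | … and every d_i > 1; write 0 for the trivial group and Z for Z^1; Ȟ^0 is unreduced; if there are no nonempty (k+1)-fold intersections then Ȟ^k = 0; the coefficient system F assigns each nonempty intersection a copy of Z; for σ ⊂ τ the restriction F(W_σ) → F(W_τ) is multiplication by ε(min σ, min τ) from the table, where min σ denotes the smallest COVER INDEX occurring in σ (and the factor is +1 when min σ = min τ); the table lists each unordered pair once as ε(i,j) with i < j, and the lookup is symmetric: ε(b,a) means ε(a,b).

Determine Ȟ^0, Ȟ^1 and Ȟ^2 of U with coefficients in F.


cover nerve:
  W12={q6,q13,q25} W13={q2,q13,q30} W14={q20,q22,q30} W15={q5,q20,q34} W16={q5,q6,q18} W23={q3,q13,q29} W24={q10,q23,q27} W25={q10,q19,q29} W26={q6,q27,q32} W34={q9,q12,q30} W35={q16,q21,q29} W36={q4,q9,q16} W45={q10,q20,q28} W46={q9,q26,q27} W56={q5,q7,q16}
  W123={q13} W126={q6} W134={q30} W145={q20} W156={q5} W235={q29} W245={q10} W246={q27} W346={q9} W356={q16}
C dims 6,15,10; δ0: rk 6, SNF 1^5·2; δ1: rk 9, SNF 1^9
Ȟ^0: (6−6)−0=0 ⇒ 0
Ȟ^1: (15−9)−6=0 plus torsion [2] ⇒ Z/2
Ȟ^2: (10−0)−9=1 ⇒ Z

Ȟ^0 = 0; Ȟ^1 = Z/2; Ȟ^2 = Z
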